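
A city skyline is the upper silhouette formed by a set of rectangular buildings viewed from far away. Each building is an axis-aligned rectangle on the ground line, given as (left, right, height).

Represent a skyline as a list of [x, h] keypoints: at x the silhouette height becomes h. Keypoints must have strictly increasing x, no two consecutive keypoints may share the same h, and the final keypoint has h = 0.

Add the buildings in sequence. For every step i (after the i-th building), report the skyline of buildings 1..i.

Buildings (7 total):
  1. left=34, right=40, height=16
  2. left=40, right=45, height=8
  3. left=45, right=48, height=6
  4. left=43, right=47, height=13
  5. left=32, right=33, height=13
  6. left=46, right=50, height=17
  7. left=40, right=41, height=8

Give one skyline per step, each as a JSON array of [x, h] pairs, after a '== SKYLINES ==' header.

== SKYLINES ==
[[34,16],[40,0]]
[[34,16],[40,8],[45,0]]
[[34,16],[40,8],[45,6],[48,0]]
[[34,16],[40,8],[43,13],[47,6],[48,0]]
[[32,13],[33,0],[34,16],[40,8],[43,13],[47,6],[48,0]]
[[32,13],[33,0],[34,16],[40,8],[43,13],[46,17],[50,0]]
[[32,13],[33,0],[34,16],[40,8],[43,13],[46,17],[50,0]]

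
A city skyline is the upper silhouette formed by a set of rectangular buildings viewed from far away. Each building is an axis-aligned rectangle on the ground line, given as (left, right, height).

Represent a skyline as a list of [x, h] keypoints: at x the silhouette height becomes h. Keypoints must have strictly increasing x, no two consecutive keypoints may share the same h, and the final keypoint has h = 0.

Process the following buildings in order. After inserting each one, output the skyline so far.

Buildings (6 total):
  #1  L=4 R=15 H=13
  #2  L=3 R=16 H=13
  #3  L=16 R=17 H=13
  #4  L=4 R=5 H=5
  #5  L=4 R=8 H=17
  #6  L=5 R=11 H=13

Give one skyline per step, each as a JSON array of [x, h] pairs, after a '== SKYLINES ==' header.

== SKYLINES ==
[[4,13],[15,0]]
[[3,13],[16,0]]
[[3,13],[17,0]]
[[3,13],[17,0]]
[[3,13],[4,17],[8,13],[17,0]]
[[3,13],[4,17],[8,13],[17,0]]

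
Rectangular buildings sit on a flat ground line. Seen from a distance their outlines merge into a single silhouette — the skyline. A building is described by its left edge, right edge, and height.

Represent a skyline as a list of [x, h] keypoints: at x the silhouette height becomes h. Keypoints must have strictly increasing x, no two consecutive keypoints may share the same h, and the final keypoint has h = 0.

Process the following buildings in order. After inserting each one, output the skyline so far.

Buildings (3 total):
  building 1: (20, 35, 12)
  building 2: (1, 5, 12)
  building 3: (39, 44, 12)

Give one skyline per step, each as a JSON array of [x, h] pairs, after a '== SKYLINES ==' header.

== SKYLINES ==
[[20,12],[35,0]]
[[1,12],[5,0],[20,12],[35,0]]
[[1,12],[5,0],[20,12],[35,0],[39,12],[44,0]]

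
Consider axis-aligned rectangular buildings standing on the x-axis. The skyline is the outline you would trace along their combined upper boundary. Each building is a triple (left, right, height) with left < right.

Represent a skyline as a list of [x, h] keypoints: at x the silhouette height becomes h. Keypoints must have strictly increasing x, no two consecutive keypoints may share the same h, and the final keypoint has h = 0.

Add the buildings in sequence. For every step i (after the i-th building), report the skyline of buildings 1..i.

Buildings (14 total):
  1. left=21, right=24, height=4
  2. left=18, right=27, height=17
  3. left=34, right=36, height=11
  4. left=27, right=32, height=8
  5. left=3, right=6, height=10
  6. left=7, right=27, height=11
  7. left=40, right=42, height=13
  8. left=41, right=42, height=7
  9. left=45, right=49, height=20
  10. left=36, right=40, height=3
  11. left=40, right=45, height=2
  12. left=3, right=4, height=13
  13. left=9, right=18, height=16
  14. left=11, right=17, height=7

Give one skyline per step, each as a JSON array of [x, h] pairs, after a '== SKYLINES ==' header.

== SKYLINES ==
[[21,4],[24,0]]
[[18,17],[27,0]]
[[18,17],[27,0],[34,11],[36,0]]
[[18,17],[27,8],[32,0],[34,11],[36,0]]
[[3,10],[6,0],[18,17],[27,8],[32,0],[34,11],[36,0]]
[[3,10],[6,0],[7,11],[18,17],[27,8],[32,0],[34,11],[36,0]]
[[3,10],[6,0],[7,11],[18,17],[27,8],[32,0],[34,11],[36,0],[40,13],[42,0]]
[[3,10],[6,0],[7,11],[18,17],[27,8],[32,0],[34,11],[36,0],[40,13],[42,0]]
[[3,10],[6,0],[7,11],[18,17],[27,8],[32,0],[34,11],[36,0],[40,13],[42,0],[45,20],[49,0]]
[[3,10],[6,0],[7,11],[18,17],[27,8],[32,0],[34,11],[36,3],[40,13],[42,0],[45,20],[49,0]]
[[3,10],[6,0],[7,11],[18,17],[27,8],[32,0],[34,11],[36,3],[40,13],[42,2],[45,20],[49,0]]
[[3,13],[4,10],[6,0],[7,11],[18,17],[27,8],[32,0],[34,11],[36,3],[40,13],[42,2],[45,20],[49,0]]
[[3,13],[4,10],[6,0],[7,11],[9,16],[18,17],[27,8],[32,0],[34,11],[36,3],[40,13],[42,2],[45,20],[49,0]]
[[3,13],[4,10],[6,0],[7,11],[9,16],[18,17],[27,8],[32,0],[34,11],[36,3],[40,13],[42,2],[45,20],[49,0]]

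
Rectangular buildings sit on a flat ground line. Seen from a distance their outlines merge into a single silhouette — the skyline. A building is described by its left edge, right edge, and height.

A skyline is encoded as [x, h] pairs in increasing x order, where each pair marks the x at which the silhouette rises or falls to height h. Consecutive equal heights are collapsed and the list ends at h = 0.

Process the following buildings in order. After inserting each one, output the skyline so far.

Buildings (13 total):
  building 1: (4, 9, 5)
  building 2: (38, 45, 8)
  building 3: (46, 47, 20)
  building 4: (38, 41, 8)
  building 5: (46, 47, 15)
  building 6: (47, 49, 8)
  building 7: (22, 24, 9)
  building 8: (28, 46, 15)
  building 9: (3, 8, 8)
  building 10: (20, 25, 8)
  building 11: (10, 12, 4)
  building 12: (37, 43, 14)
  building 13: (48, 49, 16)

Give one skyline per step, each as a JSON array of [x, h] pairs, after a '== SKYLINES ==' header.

== SKYLINES ==
[[4,5],[9,0]]
[[4,5],[9,0],[38,8],[45,0]]
[[4,5],[9,0],[38,8],[45,0],[46,20],[47,0]]
[[4,5],[9,0],[38,8],[45,0],[46,20],[47,0]]
[[4,5],[9,0],[38,8],[45,0],[46,20],[47,0]]
[[4,5],[9,0],[38,8],[45,0],[46,20],[47,8],[49,0]]
[[4,5],[9,0],[22,9],[24,0],[38,8],[45,0],[46,20],[47,8],[49,0]]
[[4,5],[9,0],[22,9],[24,0],[28,15],[46,20],[47,8],[49,0]]
[[3,8],[8,5],[9,0],[22,9],[24,0],[28,15],[46,20],[47,8],[49,0]]
[[3,8],[8,5],[9,0],[20,8],[22,9],[24,8],[25,0],[28,15],[46,20],[47,8],[49,0]]
[[3,8],[8,5],[9,0],[10,4],[12,0],[20,8],[22,9],[24,8],[25,0],[28,15],[46,20],[47,8],[49,0]]
[[3,8],[8,5],[9,0],[10,4],[12,0],[20,8],[22,9],[24,8],[25,0],[28,15],[46,20],[47,8],[49,0]]
[[3,8],[8,5],[9,0],[10,4],[12,0],[20,8],[22,9],[24,8],[25,0],[28,15],[46,20],[47,8],[48,16],[49,0]]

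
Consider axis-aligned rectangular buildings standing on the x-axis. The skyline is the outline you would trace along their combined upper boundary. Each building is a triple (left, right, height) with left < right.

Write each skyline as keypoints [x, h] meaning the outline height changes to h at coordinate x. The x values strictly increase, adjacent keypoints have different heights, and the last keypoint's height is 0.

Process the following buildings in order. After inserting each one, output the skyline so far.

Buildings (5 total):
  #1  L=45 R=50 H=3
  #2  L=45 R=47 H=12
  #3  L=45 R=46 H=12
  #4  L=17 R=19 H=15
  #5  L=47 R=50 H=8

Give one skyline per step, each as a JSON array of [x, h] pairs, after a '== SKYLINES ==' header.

== SKYLINES ==
[[45,3],[50,0]]
[[45,12],[47,3],[50,0]]
[[45,12],[47,3],[50,0]]
[[17,15],[19,0],[45,12],[47,3],[50,0]]
[[17,15],[19,0],[45,12],[47,8],[50,0]]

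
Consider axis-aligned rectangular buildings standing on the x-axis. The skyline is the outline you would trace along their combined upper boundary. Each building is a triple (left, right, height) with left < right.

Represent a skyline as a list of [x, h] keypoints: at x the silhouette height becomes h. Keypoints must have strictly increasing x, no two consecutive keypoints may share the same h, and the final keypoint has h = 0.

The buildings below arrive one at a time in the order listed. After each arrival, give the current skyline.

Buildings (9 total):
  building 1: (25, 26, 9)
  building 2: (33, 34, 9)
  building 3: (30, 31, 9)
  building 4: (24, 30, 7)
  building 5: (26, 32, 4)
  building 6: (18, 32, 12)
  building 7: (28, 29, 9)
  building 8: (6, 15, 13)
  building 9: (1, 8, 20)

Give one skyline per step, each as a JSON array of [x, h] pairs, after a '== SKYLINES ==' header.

== SKYLINES ==
[[25,9],[26,0]]
[[25,9],[26,0],[33,9],[34,0]]
[[25,9],[26,0],[30,9],[31,0],[33,9],[34,0]]
[[24,7],[25,9],[26,7],[30,9],[31,0],[33,9],[34,0]]
[[24,7],[25,9],[26,7],[30,9],[31,4],[32,0],[33,9],[34,0]]
[[18,12],[32,0],[33,9],[34,0]]
[[18,12],[32,0],[33,9],[34,0]]
[[6,13],[15,0],[18,12],[32,0],[33,9],[34,0]]
[[1,20],[8,13],[15,0],[18,12],[32,0],[33,9],[34,0]]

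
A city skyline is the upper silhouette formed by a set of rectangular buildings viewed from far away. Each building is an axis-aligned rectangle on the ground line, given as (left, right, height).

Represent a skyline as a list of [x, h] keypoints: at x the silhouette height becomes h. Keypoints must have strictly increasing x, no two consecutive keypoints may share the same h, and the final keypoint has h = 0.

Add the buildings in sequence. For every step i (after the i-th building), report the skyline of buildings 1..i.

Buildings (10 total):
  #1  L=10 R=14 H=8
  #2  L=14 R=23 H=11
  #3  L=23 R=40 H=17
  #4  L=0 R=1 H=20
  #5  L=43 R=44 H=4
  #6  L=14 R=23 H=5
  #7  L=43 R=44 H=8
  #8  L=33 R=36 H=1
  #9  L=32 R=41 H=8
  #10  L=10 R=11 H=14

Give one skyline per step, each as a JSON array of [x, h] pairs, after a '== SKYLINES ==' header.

== SKYLINES ==
[[10,8],[14,0]]
[[10,8],[14,11],[23,0]]
[[10,8],[14,11],[23,17],[40,0]]
[[0,20],[1,0],[10,8],[14,11],[23,17],[40,0]]
[[0,20],[1,0],[10,8],[14,11],[23,17],[40,0],[43,4],[44,0]]
[[0,20],[1,0],[10,8],[14,11],[23,17],[40,0],[43,4],[44,0]]
[[0,20],[1,0],[10,8],[14,11],[23,17],[40,0],[43,8],[44,0]]
[[0,20],[1,0],[10,8],[14,11],[23,17],[40,0],[43,8],[44,0]]
[[0,20],[1,0],[10,8],[14,11],[23,17],[40,8],[41,0],[43,8],[44,0]]
[[0,20],[1,0],[10,14],[11,8],[14,11],[23,17],[40,8],[41,0],[43,8],[44,0]]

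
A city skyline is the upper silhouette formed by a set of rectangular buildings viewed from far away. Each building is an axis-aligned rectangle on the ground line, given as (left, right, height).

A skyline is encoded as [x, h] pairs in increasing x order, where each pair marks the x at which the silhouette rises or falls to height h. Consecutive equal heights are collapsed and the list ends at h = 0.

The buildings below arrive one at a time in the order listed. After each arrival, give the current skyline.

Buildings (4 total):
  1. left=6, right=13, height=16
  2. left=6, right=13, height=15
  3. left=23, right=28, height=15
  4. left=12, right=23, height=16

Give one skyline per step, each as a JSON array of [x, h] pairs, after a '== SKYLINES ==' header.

== SKYLINES ==
[[6,16],[13,0]]
[[6,16],[13,0]]
[[6,16],[13,0],[23,15],[28,0]]
[[6,16],[23,15],[28,0]]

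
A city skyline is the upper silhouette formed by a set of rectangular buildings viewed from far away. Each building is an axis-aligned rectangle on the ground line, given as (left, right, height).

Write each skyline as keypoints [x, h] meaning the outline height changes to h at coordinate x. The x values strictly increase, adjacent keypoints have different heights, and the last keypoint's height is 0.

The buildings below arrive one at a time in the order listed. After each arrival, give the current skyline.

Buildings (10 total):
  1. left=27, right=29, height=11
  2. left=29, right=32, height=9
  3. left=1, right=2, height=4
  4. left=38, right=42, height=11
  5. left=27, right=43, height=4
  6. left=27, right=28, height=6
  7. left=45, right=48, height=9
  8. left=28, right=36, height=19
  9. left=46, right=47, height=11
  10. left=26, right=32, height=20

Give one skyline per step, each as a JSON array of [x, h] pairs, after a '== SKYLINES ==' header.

== SKYLINES ==
[[27,11],[29,0]]
[[27,11],[29,9],[32,0]]
[[1,4],[2,0],[27,11],[29,9],[32,0]]
[[1,4],[2,0],[27,11],[29,9],[32,0],[38,11],[42,0]]
[[1,4],[2,0],[27,11],[29,9],[32,4],[38,11],[42,4],[43,0]]
[[1,4],[2,0],[27,11],[29,9],[32,4],[38,11],[42,4],[43,0]]
[[1,4],[2,0],[27,11],[29,9],[32,4],[38,11],[42,4],[43,0],[45,9],[48,0]]
[[1,4],[2,0],[27,11],[28,19],[36,4],[38,11],[42,4],[43,0],[45,9],[48,0]]
[[1,4],[2,0],[27,11],[28,19],[36,4],[38,11],[42,4],[43,0],[45,9],[46,11],[47,9],[48,0]]
[[1,4],[2,0],[26,20],[32,19],[36,4],[38,11],[42,4],[43,0],[45,9],[46,11],[47,9],[48,0]]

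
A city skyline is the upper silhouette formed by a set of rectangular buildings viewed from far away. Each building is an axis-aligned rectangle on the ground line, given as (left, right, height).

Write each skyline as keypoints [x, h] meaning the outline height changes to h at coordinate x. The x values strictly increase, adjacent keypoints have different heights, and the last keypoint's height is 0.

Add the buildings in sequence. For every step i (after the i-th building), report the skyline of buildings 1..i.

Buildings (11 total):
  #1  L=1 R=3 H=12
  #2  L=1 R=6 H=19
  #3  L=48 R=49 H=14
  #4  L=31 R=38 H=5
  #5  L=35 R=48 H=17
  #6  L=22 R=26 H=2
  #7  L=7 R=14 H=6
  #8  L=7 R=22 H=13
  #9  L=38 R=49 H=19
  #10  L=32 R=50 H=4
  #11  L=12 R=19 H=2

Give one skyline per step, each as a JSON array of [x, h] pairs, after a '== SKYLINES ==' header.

== SKYLINES ==
[[1,12],[3,0]]
[[1,19],[6,0]]
[[1,19],[6,0],[48,14],[49,0]]
[[1,19],[6,0],[31,5],[38,0],[48,14],[49,0]]
[[1,19],[6,0],[31,5],[35,17],[48,14],[49,0]]
[[1,19],[6,0],[22,2],[26,0],[31,5],[35,17],[48,14],[49,0]]
[[1,19],[6,0],[7,6],[14,0],[22,2],[26,0],[31,5],[35,17],[48,14],[49,0]]
[[1,19],[6,0],[7,13],[22,2],[26,0],[31,5],[35,17],[48,14],[49,0]]
[[1,19],[6,0],[7,13],[22,2],[26,0],[31,5],[35,17],[38,19],[49,0]]
[[1,19],[6,0],[7,13],[22,2],[26,0],[31,5],[35,17],[38,19],[49,4],[50,0]]
[[1,19],[6,0],[7,13],[22,2],[26,0],[31,5],[35,17],[38,19],[49,4],[50,0]]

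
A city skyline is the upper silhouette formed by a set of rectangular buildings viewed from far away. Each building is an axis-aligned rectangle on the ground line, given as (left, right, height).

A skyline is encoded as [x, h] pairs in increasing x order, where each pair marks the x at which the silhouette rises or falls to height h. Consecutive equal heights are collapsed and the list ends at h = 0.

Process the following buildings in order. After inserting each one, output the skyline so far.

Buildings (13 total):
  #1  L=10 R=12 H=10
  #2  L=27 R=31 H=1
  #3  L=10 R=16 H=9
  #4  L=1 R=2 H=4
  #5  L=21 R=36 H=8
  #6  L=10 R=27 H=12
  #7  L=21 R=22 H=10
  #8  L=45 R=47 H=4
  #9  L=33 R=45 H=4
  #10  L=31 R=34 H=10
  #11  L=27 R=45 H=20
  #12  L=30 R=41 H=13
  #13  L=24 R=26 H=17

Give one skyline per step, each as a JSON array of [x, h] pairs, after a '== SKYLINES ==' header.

== SKYLINES ==
[[10,10],[12,0]]
[[10,10],[12,0],[27,1],[31,0]]
[[10,10],[12,9],[16,0],[27,1],[31,0]]
[[1,4],[2,0],[10,10],[12,9],[16,0],[27,1],[31,0]]
[[1,4],[2,0],[10,10],[12,9],[16,0],[21,8],[36,0]]
[[1,4],[2,0],[10,12],[27,8],[36,0]]
[[1,4],[2,0],[10,12],[27,8],[36,0]]
[[1,4],[2,0],[10,12],[27,8],[36,0],[45,4],[47,0]]
[[1,4],[2,0],[10,12],[27,8],[36,4],[47,0]]
[[1,4],[2,0],[10,12],[27,8],[31,10],[34,8],[36,4],[47,0]]
[[1,4],[2,0],[10,12],[27,20],[45,4],[47,0]]
[[1,4],[2,0],[10,12],[27,20],[45,4],[47,0]]
[[1,4],[2,0],[10,12],[24,17],[26,12],[27,20],[45,4],[47,0]]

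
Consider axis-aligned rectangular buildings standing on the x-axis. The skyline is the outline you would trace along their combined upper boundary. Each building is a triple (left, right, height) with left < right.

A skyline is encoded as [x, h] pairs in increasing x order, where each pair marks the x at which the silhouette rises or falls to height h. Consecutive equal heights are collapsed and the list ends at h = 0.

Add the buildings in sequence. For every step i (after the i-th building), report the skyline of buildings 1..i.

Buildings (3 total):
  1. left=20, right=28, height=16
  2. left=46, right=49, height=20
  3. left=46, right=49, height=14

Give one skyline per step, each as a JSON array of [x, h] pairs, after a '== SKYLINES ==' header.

== SKYLINES ==
[[20,16],[28,0]]
[[20,16],[28,0],[46,20],[49,0]]
[[20,16],[28,0],[46,20],[49,0]]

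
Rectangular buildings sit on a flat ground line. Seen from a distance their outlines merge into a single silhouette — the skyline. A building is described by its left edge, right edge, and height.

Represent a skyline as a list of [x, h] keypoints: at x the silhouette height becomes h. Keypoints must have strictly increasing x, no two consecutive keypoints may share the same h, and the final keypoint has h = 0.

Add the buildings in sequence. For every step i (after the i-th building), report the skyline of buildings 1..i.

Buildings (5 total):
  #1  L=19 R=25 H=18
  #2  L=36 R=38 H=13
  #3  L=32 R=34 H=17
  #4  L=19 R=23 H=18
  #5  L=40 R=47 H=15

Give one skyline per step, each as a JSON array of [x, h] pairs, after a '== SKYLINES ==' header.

== SKYLINES ==
[[19,18],[25,0]]
[[19,18],[25,0],[36,13],[38,0]]
[[19,18],[25,0],[32,17],[34,0],[36,13],[38,0]]
[[19,18],[25,0],[32,17],[34,0],[36,13],[38,0]]
[[19,18],[25,0],[32,17],[34,0],[36,13],[38,0],[40,15],[47,0]]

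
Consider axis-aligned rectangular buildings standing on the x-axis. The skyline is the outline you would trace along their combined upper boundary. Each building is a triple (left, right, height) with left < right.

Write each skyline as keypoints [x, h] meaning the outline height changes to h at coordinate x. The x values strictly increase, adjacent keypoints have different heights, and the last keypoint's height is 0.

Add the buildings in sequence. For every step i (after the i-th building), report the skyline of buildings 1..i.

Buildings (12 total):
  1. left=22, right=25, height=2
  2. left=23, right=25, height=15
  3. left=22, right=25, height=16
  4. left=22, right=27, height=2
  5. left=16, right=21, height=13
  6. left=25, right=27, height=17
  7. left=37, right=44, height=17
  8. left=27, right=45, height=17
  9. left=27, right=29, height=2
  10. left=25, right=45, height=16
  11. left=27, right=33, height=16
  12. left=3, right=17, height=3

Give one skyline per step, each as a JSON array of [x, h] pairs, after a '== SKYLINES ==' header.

== SKYLINES ==
[[22,2],[25,0]]
[[22,2],[23,15],[25,0]]
[[22,16],[25,0]]
[[22,16],[25,2],[27,0]]
[[16,13],[21,0],[22,16],[25,2],[27,0]]
[[16,13],[21,0],[22,16],[25,17],[27,0]]
[[16,13],[21,0],[22,16],[25,17],[27,0],[37,17],[44,0]]
[[16,13],[21,0],[22,16],[25,17],[45,0]]
[[16,13],[21,0],[22,16],[25,17],[45,0]]
[[16,13],[21,0],[22,16],[25,17],[45,0]]
[[16,13],[21,0],[22,16],[25,17],[45,0]]
[[3,3],[16,13],[21,0],[22,16],[25,17],[45,0]]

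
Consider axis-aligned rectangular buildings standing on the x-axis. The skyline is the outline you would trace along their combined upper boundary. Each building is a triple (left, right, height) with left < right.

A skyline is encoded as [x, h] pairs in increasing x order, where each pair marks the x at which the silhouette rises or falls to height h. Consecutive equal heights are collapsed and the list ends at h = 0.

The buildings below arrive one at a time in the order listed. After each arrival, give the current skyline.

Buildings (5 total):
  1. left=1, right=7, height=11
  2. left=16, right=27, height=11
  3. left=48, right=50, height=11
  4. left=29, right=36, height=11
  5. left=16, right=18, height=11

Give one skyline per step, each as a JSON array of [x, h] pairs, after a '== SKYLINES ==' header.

== SKYLINES ==
[[1,11],[7,0]]
[[1,11],[7,0],[16,11],[27,0]]
[[1,11],[7,0],[16,11],[27,0],[48,11],[50,0]]
[[1,11],[7,0],[16,11],[27,0],[29,11],[36,0],[48,11],[50,0]]
[[1,11],[7,0],[16,11],[27,0],[29,11],[36,0],[48,11],[50,0]]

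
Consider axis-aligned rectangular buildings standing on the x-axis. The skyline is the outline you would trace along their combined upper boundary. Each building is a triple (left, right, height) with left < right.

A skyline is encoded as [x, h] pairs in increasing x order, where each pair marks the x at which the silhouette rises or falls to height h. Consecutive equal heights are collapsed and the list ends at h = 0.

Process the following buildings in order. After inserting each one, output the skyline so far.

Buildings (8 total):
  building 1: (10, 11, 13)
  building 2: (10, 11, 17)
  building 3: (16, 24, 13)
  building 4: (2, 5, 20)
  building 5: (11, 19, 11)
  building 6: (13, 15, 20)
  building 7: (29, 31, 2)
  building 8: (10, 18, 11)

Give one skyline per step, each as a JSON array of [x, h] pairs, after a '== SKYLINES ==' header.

== SKYLINES ==
[[10,13],[11,0]]
[[10,17],[11,0]]
[[10,17],[11,0],[16,13],[24,0]]
[[2,20],[5,0],[10,17],[11,0],[16,13],[24,0]]
[[2,20],[5,0],[10,17],[11,11],[16,13],[24,0]]
[[2,20],[5,0],[10,17],[11,11],[13,20],[15,11],[16,13],[24,0]]
[[2,20],[5,0],[10,17],[11,11],[13,20],[15,11],[16,13],[24,0],[29,2],[31,0]]
[[2,20],[5,0],[10,17],[11,11],[13,20],[15,11],[16,13],[24,0],[29,2],[31,0]]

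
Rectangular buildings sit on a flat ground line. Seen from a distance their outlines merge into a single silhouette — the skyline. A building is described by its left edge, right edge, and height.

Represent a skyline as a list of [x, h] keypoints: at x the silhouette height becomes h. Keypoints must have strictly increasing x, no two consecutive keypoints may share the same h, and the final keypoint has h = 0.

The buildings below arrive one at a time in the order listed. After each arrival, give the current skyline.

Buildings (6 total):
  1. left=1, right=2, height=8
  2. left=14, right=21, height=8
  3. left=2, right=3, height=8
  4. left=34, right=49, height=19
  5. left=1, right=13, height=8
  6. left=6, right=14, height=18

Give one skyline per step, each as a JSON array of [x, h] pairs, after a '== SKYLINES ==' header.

== SKYLINES ==
[[1,8],[2,0]]
[[1,8],[2,0],[14,8],[21,0]]
[[1,8],[3,0],[14,8],[21,0]]
[[1,8],[3,0],[14,8],[21,0],[34,19],[49,0]]
[[1,8],[13,0],[14,8],[21,0],[34,19],[49,0]]
[[1,8],[6,18],[14,8],[21,0],[34,19],[49,0]]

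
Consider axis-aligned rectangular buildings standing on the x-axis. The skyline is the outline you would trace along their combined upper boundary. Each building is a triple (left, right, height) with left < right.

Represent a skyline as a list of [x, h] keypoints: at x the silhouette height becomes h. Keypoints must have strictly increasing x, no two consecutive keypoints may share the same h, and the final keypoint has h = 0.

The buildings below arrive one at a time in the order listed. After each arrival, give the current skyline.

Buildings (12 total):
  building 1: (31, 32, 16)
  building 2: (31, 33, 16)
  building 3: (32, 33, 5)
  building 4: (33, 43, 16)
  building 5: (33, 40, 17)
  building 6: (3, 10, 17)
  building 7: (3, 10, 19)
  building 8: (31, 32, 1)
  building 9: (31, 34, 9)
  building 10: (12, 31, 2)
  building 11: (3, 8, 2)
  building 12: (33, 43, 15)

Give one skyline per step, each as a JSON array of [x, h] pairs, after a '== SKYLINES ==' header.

== SKYLINES ==
[[31,16],[32,0]]
[[31,16],[33,0]]
[[31,16],[33,0]]
[[31,16],[43,0]]
[[31,16],[33,17],[40,16],[43,0]]
[[3,17],[10,0],[31,16],[33,17],[40,16],[43,0]]
[[3,19],[10,0],[31,16],[33,17],[40,16],[43,0]]
[[3,19],[10,0],[31,16],[33,17],[40,16],[43,0]]
[[3,19],[10,0],[31,16],[33,17],[40,16],[43,0]]
[[3,19],[10,0],[12,2],[31,16],[33,17],[40,16],[43,0]]
[[3,19],[10,0],[12,2],[31,16],[33,17],[40,16],[43,0]]
[[3,19],[10,0],[12,2],[31,16],[33,17],[40,16],[43,0]]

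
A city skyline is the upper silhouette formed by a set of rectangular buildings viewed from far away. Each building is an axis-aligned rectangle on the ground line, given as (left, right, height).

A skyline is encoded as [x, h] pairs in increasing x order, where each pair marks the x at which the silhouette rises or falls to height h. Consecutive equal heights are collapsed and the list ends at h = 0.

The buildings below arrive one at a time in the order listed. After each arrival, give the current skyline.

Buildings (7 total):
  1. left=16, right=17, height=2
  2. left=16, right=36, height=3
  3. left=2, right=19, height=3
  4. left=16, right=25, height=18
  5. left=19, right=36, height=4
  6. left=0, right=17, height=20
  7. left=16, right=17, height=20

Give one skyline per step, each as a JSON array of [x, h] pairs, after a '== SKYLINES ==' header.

== SKYLINES ==
[[16,2],[17,0]]
[[16,3],[36,0]]
[[2,3],[36,0]]
[[2,3],[16,18],[25,3],[36,0]]
[[2,3],[16,18],[25,4],[36,0]]
[[0,20],[17,18],[25,4],[36,0]]
[[0,20],[17,18],[25,4],[36,0]]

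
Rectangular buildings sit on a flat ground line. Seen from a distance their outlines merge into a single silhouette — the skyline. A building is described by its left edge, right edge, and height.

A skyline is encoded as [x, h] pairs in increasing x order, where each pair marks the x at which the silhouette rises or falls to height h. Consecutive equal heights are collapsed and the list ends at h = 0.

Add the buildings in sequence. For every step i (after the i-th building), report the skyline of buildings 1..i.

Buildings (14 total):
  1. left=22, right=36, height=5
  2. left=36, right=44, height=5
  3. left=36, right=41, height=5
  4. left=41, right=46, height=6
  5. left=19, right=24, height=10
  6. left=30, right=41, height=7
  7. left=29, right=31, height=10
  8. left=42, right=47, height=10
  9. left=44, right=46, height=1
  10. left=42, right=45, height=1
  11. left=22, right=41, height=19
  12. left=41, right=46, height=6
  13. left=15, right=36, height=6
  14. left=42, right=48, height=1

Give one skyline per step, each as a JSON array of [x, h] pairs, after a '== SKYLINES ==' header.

== SKYLINES ==
[[22,5],[36,0]]
[[22,5],[44,0]]
[[22,5],[44,0]]
[[22,5],[41,6],[46,0]]
[[19,10],[24,5],[41,6],[46,0]]
[[19,10],[24,5],[30,7],[41,6],[46,0]]
[[19,10],[24,5],[29,10],[31,7],[41,6],[46,0]]
[[19,10],[24,5],[29,10],[31,7],[41,6],[42,10],[47,0]]
[[19,10],[24,5],[29,10],[31,7],[41,6],[42,10],[47,0]]
[[19,10],[24,5],[29,10],[31,7],[41,6],[42,10],[47,0]]
[[19,10],[22,19],[41,6],[42,10],[47,0]]
[[19,10],[22,19],[41,6],[42,10],[47,0]]
[[15,6],[19,10],[22,19],[41,6],[42,10],[47,0]]
[[15,6],[19,10],[22,19],[41,6],[42,10],[47,1],[48,0]]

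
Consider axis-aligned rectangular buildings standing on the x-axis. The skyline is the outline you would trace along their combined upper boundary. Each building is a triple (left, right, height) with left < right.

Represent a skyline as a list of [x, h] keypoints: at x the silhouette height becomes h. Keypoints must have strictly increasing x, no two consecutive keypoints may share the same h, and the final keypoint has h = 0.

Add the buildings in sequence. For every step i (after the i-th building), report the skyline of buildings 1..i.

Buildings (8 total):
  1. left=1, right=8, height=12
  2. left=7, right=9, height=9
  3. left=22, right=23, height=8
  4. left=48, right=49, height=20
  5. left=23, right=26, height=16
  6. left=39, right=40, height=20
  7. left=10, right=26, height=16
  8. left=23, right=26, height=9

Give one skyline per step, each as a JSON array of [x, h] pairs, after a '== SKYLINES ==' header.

== SKYLINES ==
[[1,12],[8,0]]
[[1,12],[8,9],[9,0]]
[[1,12],[8,9],[9,0],[22,8],[23,0]]
[[1,12],[8,9],[9,0],[22,8],[23,0],[48,20],[49,0]]
[[1,12],[8,9],[9,0],[22,8],[23,16],[26,0],[48,20],[49,0]]
[[1,12],[8,9],[9,0],[22,8],[23,16],[26,0],[39,20],[40,0],[48,20],[49,0]]
[[1,12],[8,9],[9,0],[10,16],[26,0],[39,20],[40,0],[48,20],[49,0]]
[[1,12],[8,9],[9,0],[10,16],[26,0],[39,20],[40,0],[48,20],[49,0]]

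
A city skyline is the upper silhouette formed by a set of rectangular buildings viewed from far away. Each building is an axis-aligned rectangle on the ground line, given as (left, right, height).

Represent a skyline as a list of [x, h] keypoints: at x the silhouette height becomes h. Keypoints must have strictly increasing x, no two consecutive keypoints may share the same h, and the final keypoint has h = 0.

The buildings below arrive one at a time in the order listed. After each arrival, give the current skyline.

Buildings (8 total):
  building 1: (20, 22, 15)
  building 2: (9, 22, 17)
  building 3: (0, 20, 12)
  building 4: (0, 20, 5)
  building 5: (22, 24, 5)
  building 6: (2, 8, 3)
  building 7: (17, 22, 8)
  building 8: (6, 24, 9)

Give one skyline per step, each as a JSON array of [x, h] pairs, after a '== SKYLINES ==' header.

== SKYLINES ==
[[20,15],[22,0]]
[[9,17],[22,0]]
[[0,12],[9,17],[22,0]]
[[0,12],[9,17],[22,0]]
[[0,12],[9,17],[22,5],[24,0]]
[[0,12],[9,17],[22,5],[24,0]]
[[0,12],[9,17],[22,5],[24,0]]
[[0,12],[9,17],[22,9],[24,0]]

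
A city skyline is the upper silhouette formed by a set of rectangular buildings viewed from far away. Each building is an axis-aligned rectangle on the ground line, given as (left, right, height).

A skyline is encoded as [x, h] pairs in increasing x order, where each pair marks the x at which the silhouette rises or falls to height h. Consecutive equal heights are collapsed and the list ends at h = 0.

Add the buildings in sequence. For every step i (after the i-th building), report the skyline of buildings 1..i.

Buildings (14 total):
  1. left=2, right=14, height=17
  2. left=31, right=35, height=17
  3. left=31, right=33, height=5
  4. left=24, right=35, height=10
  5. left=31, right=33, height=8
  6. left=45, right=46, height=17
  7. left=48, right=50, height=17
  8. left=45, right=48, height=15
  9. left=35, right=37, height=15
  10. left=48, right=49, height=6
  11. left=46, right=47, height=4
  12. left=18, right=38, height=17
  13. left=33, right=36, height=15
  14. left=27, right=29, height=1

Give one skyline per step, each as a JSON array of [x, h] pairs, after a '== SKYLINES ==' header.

== SKYLINES ==
[[2,17],[14,0]]
[[2,17],[14,0],[31,17],[35,0]]
[[2,17],[14,0],[31,17],[35,0]]
[[2,17],[14,0],[24,10],[31,17],[35,0]]
[[2,17],[14,0],[24,10],[31,17],[35,0]]
[[2,17],[14,0],[24,10],[31,17],[35,0],[45,17],[46,0]]
[[2,17],[14,0],[24,10],[31,17],[35,0],[45,17],[46,0],[48,17],[50,0]]
[[2,17],[14,0],[24,10],[31,17],[35,0],[45,17],[46,15],[48,17],[50,0]]
[[2,17],[14,0],[24,10],[31,17],[35,15],[37,0],[45,17],[46,15],[48,17],[50,0]]
[[2,17],[14,0],[24,10],[31,17],[35,15],[37,0],[45,17],[46,15],[48,17],[50,0]]
[[2,17],[14,0],[24,10],[31,17],[35,15],[37,0],[45,17],[46,15],[48,17],[50,0]]
[[2,17],[14,0],[18,17],[38,0],[45,17],[46,15],[48,17],[50,0]]
[[2,17],[14,0],[18,17],[38,0],[45,17],[46,15],[48,17],[50,0]]
[[2,17],[14,0],[18,17],[38,0],[45,17],[46,15],[48,17],[50,0]]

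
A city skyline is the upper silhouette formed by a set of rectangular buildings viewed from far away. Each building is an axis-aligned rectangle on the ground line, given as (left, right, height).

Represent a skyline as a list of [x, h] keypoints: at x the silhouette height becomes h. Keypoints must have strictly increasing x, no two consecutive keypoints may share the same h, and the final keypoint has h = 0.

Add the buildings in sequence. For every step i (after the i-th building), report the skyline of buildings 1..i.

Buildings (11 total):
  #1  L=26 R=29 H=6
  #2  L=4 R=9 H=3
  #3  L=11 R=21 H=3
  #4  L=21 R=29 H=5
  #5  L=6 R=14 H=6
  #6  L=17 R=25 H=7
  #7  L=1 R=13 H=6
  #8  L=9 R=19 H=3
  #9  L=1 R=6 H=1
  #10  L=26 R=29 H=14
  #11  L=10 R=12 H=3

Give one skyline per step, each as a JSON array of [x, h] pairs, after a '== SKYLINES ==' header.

== SKYLINES ==
[[26,6],[29,0]]
[[4,3],[9,0],[26,6],[29,0]]
[[4,3],[9,0],[11,3],[21,0],[26,6],[29,0]]
[[4,3],[9,0],[11,3],[21,5],[26,6],[29,0]]
[[4,3],[6,6],[14,3],[21,5],[26,6],[29,0]]
[[4,3],[6,6],[14,3],[17,7],[25,5],[26,6],[29,0]]
[[1,6],[14,3],[17,7],[25,5],[26,6],[29,0]]
[[1,6],[14,3],[17,7],[25,5],[26,6],[29,0]]
[[1,6],[14,3],[17,7],[25,5],[26,6],[29,0]]
[[1,6],[14,3],[17,7],[25,5],[26,14],[29,0]]
[[1,6],[14,3],[17,7],[25,5],[26,14],[29,0]]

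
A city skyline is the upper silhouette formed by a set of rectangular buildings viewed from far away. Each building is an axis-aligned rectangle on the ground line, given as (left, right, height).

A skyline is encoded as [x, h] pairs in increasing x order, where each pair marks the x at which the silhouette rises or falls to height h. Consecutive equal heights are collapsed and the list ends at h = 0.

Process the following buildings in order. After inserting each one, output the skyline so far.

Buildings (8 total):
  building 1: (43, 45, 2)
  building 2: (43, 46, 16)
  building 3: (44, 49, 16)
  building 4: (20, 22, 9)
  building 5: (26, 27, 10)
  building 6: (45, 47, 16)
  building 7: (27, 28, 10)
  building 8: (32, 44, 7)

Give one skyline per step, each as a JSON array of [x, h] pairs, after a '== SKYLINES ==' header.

== SKYLINES ==
[[43,2],[45,0]]
[[43,16],[46,0]]
[[43,16],[49,0]]
[[20,9],[22,0],[43,16],[49,0]]
[[20,9],[22,0],[26,10],[27,0],[43,16],[49,0]]
[[20,9],[22,0],[26,10],[27,0],[43,16],[49,0]]
[[20,9],[22,0],[26,10],[28,0],[43,16],[49,0]]
[[20,9],[22,0],[26,10],[28,0],[32,7],[43,16],[49,0]]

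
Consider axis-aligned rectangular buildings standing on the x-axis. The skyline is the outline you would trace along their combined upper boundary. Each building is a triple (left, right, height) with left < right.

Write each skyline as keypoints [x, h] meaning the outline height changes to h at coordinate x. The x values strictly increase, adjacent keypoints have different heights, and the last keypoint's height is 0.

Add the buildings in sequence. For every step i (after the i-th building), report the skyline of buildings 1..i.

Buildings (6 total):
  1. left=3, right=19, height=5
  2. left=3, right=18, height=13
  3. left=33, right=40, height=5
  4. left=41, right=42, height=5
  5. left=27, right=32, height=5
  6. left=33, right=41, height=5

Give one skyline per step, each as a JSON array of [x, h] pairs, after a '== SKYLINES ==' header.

== SKYLINES ==
[[3,5],[19,0]]
[[3,13],[18,5],[19,0]]
[[3,13],[18,5],[19,0],[33,5],[40,0]]
[[3,13],[18,5],[19,0],[33,5],[40,0],[41,5],[42,0]]
[[3,13],[18,5],[19,0],[27,5],[32,0],[33,5],[40,0],[41,5],[42,0]]
[[3,13],[18,5],[19,0],[27,5],[32,0],[33,5],[42,0]]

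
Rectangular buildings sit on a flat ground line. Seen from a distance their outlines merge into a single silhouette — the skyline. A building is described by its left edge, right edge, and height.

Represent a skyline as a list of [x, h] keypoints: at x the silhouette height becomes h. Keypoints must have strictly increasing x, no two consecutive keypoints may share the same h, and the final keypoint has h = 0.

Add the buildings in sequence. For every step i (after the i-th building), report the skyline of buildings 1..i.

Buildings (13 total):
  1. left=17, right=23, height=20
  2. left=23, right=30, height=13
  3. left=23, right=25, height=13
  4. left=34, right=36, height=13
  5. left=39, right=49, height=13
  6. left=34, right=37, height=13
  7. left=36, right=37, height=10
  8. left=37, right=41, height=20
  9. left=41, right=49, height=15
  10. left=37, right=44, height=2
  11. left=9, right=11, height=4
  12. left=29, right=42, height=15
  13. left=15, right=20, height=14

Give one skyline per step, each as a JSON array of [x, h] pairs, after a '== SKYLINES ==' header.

== SKYLINES ==
[[17,20],[23,0]]
[[17,20],[23,13],[30,0]]
[[17,20],[23,13],[30,0]]
[[17,20],[23,13],[30,0],[34,13],[36,0]]
[[17,20],[23,13],[30,0],[34,13],[36,0],[39,13],[49,0]]
[[17,20],[23,13],[30,0],[34,13],[37,0],[39,13],[49,0]]
[[17,20],[23,13],[30,0],[34,13],[37,0],[39,13],[49,0]]
[[17,20],[23,13],[30,0],[34,13],[37,20],[41,13],[49,0]]
[[17,20],[23,13],[30,0],[34,13],[37,20],[41,15],[49,0]]
[[17,20],[23,13],[30,0],[34,13],[37,20],[41,15],[49,0]]
[[9,4],[11,0],[17,20],[23,13],[30,0],[34,13],[37,20],[41,15],[49,0]]
[[9,4],[11,0],[17,20],[23,13],[29,15],[37,20],[41,15],[49,0]]
[[9,4],[11,0],[15,14],[17,20],[23,13],[29,15],[37,20],[41,15],[49,0]]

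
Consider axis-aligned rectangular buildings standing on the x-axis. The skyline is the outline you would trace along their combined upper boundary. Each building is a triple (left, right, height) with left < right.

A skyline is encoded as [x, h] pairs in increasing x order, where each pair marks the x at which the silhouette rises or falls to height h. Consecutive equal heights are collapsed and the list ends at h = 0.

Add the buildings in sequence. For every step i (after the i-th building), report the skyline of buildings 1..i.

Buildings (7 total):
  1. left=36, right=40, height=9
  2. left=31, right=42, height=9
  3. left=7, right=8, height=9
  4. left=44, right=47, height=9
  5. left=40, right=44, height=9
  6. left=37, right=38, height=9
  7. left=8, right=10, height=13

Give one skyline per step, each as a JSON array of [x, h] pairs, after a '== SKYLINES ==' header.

== SKYLINES ==
[[36,9],[40,0]]
[[31,9],[42,0]]
[[7,9],[8,0],[31,9],[42,0]]
[[7,9],[8,0],[31,9],[42,0],[44,9],[47,0]]
[[7,9],[8,0],[31,9],[47,0]]
[[7,9],[8,0],[31,9],[47,0]]
[[7,9],[8,13],[10,0],[31,9],[47,0]]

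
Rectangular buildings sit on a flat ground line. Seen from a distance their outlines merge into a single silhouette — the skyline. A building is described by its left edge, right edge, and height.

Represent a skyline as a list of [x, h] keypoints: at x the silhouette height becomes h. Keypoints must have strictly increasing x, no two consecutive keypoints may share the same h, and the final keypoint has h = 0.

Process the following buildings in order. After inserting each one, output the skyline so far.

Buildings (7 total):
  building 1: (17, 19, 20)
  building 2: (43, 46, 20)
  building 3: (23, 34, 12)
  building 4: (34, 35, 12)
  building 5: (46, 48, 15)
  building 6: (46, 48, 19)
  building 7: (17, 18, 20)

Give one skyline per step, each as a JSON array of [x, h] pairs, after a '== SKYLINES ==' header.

== SKYLINES ==
[[17,20],[19,0]]
[[17,20],[19,0],[43,20],[46,0]]
[[17,20],[19,0],[23,12],[34,0],[43,20],[46,0]]
[[17,20],[19,0],[23,12],[35,0],[43,20],[46,0]]
[[17,20],[19,0],[23,12],[35,0],[43,20],[46,15],[48,0]]
[[17,20],[19,0],[23,12],[35,0],[43,20],[46,19],[48,0]]
[[17,20],[19,0],[23,12],[35,0],[43,20],[46,19],[48,0]]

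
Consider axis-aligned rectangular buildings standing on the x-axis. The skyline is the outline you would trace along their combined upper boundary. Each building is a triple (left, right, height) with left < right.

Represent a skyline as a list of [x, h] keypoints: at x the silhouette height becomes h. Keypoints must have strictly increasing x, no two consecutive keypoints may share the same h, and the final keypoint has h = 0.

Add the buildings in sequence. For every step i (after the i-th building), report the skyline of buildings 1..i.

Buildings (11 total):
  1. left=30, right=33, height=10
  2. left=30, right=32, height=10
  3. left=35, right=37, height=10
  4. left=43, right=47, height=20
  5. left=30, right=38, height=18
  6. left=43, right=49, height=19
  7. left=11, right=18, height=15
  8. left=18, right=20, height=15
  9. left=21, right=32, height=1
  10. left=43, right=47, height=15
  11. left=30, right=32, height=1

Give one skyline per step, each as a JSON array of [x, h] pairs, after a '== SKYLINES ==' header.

== SKYLINES ==
[[30,10],[33,0]]
[[30,10],[33,0]]
[[30,10],[33,0],[35,10],[37,0]]
[[30,10],[33,0],[35,10],[37,0],[43,20],[47,0]]
[[30,18],[38,0],[43,20],[47,0]]
[[30,18],[38,0],[43,20],[47,19],[49,0]]
[[11,15],[18,0],[30,18],[38,0],[43,20],[47,19],[49,0]]
[[11,15],[20,0],[30,18],[38,0],[43,20],[47,19],[49,0]]
[[11,15],[20,0],[21,1],[30,18],[38,0],[43,20],[47,19],[49,0]]
[[11,15],[20,0],[21,1],[30,18],[38,0],[43,20],[47,19],[49,0]]
[[11,15],[20,0],[21,1],[30,18],[38,0],[43,20],[47,19],[49,0]]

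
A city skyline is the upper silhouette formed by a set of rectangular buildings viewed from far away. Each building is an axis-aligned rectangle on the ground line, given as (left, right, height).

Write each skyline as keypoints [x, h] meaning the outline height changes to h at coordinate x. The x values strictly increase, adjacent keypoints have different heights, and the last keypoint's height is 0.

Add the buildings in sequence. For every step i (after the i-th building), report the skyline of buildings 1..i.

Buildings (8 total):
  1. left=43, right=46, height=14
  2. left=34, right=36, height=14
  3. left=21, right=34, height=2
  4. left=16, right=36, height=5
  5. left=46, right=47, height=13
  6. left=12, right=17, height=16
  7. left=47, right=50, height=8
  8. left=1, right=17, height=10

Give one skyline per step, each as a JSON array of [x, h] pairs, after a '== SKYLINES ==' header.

== SKYLINES ==
[[43,14],[46,0]]
[[34,14],[36,0],[43,14],[46,0]]
[[21,2],[34,14],[36,0],[43,14],[46,0]]
[[16,5],[34,14],[36,0],[43,14],[46,0]]
[[16,5],[34,14],[36,0],[43,14],[46,13],[47,0]]
[[12,16],[17,5],[34,14],[36,0],[43,14],[46,13],[47,0]]
[[12,16],[17,5],[34,14],[36,0],[43,14],[46,13],[47,8],[50,0]]
[[1,10],[12,16],[17,5],[34,14],[36,0],[43,14],[46,13],[47,8],[50,0]]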